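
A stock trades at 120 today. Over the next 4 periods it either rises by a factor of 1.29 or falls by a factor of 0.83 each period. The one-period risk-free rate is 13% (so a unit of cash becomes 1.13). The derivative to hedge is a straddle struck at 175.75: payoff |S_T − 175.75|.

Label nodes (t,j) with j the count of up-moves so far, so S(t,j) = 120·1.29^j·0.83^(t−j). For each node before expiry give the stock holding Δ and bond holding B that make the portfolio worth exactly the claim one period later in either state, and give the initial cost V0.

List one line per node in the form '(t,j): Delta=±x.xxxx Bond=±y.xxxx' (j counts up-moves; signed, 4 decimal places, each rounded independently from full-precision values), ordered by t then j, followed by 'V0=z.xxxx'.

(0,0): Delta=0.2495 Bond=10.6039
(1,0): Delta=-0.4466 Bond=81.3168
(1,1): Delta=0.4884 Bond=-24.9959
(2,0): Delta=-1.0000 Bond=137.6380
(2,1): Delta=-0.2567 Bond=67.4880
(2,2): Delta=0.7441 Bond=-79.3032
(3,0): Delta=-1.0000 Bond=155.5310
(3,1): Delta=-1.0000 Bond=155.5310
(3,2): Delta=-0.0016 Bond=33.9843
(3,3): Delta=1.0000 Bond=-155.5310
V0=40.5496

Risk-neutral probability p* = (R−d)/(u−d) = (1.13−0.83)/(1.29−0.83) = 0.6522.
Terminal payoffs: V(4,0)=118.8000, V(4,1)=87.2374, V(4,2)=38.1822, V(4,3)=38.0602, V(4,4)=156.5575
(3,0): S=68.6144. Δ = (V_up−V_dn)/(S_up−S_dn) = (87.2374−118.8000)/(88.5126−56.9500) = -1.0000. V = [p*·87.2374 + (1−p*)·118.8000]/1.13 = 86.9165. B = V − Δ·S = 155.5310.
(3,1): S=106.6417. Δ = (V_up−V_dn)/(S_up−S_dn) = (38.1822−87.2374)/(137.5678−88.5126) = -1.0000. V = [p*·38.1822 + (1−p*)·87.2374]/1.13 = 48.8893. B = V − Δ·S = 155.5310.
(3,2): S=165.7444. Δ = (V_up−V_dn)/(S_up−S_dn) = (38.0602−38.1822)/(213.8102−137.5678) = -0.0016. V = [p*·38.0602 + (1−p*)·38.1822]/1.13 = 33.7192. B = V − Δ·S = 33.9843.
(3,3): S=257.6027. Δ = (V_up−V_dn)/(S_up−S_dn) = (156.5575−38.0602)/(332.3075−213.8102) = 1.0000. V = [p*·156.5575 + (1−p*)·38.0602]/1.13 = 102.0717. B = V − Δ·S = -155.5310.
(2,0): S=82.6680. Δ = (V_up−V_dn)/(S_up−S_dn) = (48.8893−86.9165)/(106.6417−68.6144) = -1.0000. V = [p*·48.8893 + (1−p*)·86.9165]/1.13 = 54.9700. B = V − Δ·S = 137.6380.
(2,1): S=128.4840. Δ = (V_up−V_dn)/(S_up−S_dn) = (33.7192−48.8893)/(165.7444−106.6417) = -0.2567. V = [p*·33.7192 + (1−p*)·48.8893]/1.13 = 34.5095. B = V − Δ·S = 67.4880.
(2,2): S=199.6920. Δ = (V_up−V_dn)/(S_up−S_dn) = (102.0717−33.7192)/(257.6027−165.7444) = 0.7441. V = [p*·102.0717 + (1−p*)·33.7192]/1.13 = 69.2893. B = V − Δ·S = -79.3032.
(1,0): S=99.6000. Δ = (V_up−V_dn)/(S_up−S_dn) = (34.5095−54.9700)/(128.4840−82.6680) = -0.4466. V = [p*·34.5095 + (1−p*)·54.9700]/1.13 = 36.8373. B = V − Δ·S = 81.3168.
(1,1): S=154.8000. Δ = (V_up−V_dn)/(S_up−S_dn) = (69.2893−34.5095)/(199.6920−128.4840) = 0.4884. V = [p*·69.2893 + (1−p*)·34.5095]/1.13 = 50.6124. B = V − Δ·S = -24.9959.
(0,0): S=120.0000. Δ = (V_up−V_dn)/(S_up−S_dn) = (50.6124−36.8373)/(154.8000−99.6000) = 0.2495. V = [p*·50.6124 + (1−p*)·36.8373]/1.13 = 40.5496. B = V − Δ·S = 10.6039.
Check: Δ(0,0)·S0 + B(0,0) = 40.5496 = V0.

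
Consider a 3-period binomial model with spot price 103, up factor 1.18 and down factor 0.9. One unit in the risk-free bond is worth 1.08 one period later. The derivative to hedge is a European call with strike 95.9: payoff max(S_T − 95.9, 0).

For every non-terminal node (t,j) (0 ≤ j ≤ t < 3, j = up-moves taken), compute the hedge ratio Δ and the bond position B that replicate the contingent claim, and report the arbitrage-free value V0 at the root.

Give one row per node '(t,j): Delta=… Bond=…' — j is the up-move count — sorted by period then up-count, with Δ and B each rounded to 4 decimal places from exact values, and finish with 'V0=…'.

Risk-neutral probability p* = (R−d)/(u−d) = (1.08−0.9)/(1.18−0.9) = 0.6429.
At expiry t=3: V(3,0)=0.0000, V(3,1)=2.5474, V(3,2)=33.1755, V(3,3)=73.3323
(2,0): S=83.4300. Δ = (V_up−V_dn)/(S_up−S_dn) = (2.5474−0.0000)/(98.4474−75.0870) = 0.1090. V = [p*·2.5474 + (1−p*)·0.0000]/1.08 = 1.5163. B = V − Δ·S = -7.5815.
(2,1): S=109.3860. Δ = (V_up−V_dn)/(S_up−S_dn) = (33.1755−2.5474)/(129.0755−98.4474) = 1.0000. V = [p*·33.1755 + (1−p*)·2.5474]/1.08 = 20.5897. B = V − Δ·S = -88.7963.
(2,2): S=143.4172. Δ = (V_up−V_dn)/(S_up−S_dn) = (73.3323−33.1755)/(169.2323−129.0755) = 1.0000. V = [p*·73.3323 + (1−p*)·33.1755]/1.08 = 54.6209. B = V − Δ·S = -88.7963.
(1,0): S=92.7000. Δ = (V_up−V_dn)/(S_up−S_dn) = (20.5897−1.5163)/(109.3860−83.4300) = 0.7348. V = [p*·20.5897 + (1−p*)·1.5163]/1.08 = 12.7572. B = V − Δ·S = -55.3621.
(1,1): S=121.5400. Δ = (V_up−V_dn)/(S_up−S_dn) = (54.6209−20.5897)/(143.4172−109.3860) = 1.0000. V = [p*·54.6209 + (1−p*)·20.5897]/1.08 = 39.3212. B = V − Δ·S = -82.2188.
(0,0): S=103.0000. Δ = (V_up−V_dn)/(S_up−S_dn) = (39.3212−12.7572)/(121.5400−92.7000) = 0.9211. V = [p*·39.3212 + (1−p*)·12.7572]/1.08 = 27.6241. B = V − Δ·S = -67.2473.
The time-0 hedge costs 27.6241, which is the no-arbitrage price.

(0,0): Delta=0.9211 Bond=-67.2473
(1,0): Delta=0.7348 Bond=-55.3621
(1,1): Delta=1.0000 Bond=-82.2188
(2,0): Delta=0.1090 Bond=-7.5815
(2,1): Delta=1.0000 Bond=-88.7963
(2,2): Delta=1.0000 Bond=-88.7963
V0=27.6241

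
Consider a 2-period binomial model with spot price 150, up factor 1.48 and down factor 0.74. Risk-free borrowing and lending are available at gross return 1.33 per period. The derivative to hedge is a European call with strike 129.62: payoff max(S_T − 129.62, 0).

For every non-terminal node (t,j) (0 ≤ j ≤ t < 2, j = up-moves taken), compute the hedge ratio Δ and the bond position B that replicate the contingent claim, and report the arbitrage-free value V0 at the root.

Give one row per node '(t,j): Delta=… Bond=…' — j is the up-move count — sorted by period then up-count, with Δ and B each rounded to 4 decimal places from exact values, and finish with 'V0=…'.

Under the risk-neutral measure, an up-move has probability p* = (R−d)/(u−d) = 0.7973 and values discount at R = 1.33.
Terminal payoffs: V(2,0)=0.0000, V(2,1)=34.6600, V(2,2)=198.9400
  t=1,j=0: stock 111.0000 → up 164.2800 (V=34.6600), down 82.1400 (V=0.0000). Price 20.7777; hedge Δ=0.4220, bond B=-26.0602.
  t=1,j=1: stock 222.0000 → up 328.5600 (V=198.9400), down 164.2800 (V=34.6600). Price 124.5414; hedge Δ=1.0000, bond B=-97.4586.
  t=0,j=0: stock 150.0000 → up 222.0000 (V=124.5414), down 111.0000 (V=20.7777). Price 77.8257; hedge Δ=0.9348, bond B=-62.3955.
Check: Δ(0,0)·S0 + B(0,0) = 77.8257 = V0.

(0,0): Delta=0.9348 Bond=-62.3955
(1,0): Delta=0.4220 Bond=-26.0602
(1,1): Delta=1.0000 Bond=-97.4586
V0=77.8257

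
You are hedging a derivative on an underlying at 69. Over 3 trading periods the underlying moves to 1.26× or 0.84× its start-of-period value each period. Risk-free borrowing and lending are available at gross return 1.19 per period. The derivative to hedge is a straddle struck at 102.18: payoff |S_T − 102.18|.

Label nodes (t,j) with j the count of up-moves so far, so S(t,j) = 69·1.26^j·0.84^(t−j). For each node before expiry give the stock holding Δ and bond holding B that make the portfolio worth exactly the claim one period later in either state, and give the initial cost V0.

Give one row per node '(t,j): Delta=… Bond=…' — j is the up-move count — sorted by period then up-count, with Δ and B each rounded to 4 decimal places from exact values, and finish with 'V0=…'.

(0,0): Delta=0.2132 Bond=1.5476
(1,0): Delta=-1.0000 Bond=72.1559
(1,1): Delta=0.3749 Bond=-12.2212
(2,0): Delta=-1.0000 Bond=85.8655
(2,1): Delta=-1.0000 Bond=85.8655
(2,2): Delta=0.5582 Bond=-34.6250
V0=16.2551

The replicating-portfolio and risk-neutral prices coincide; use p* = (1.19−0.84)/(1.26−0.84) = 0.8333 for the latter.
Terminal payoffs: V(3,0)=61.2834, V(3,1)=40.8351, V(3,2)=10.1627, V(3,3)=35.8459
Node (2,0) S=48.6864: V=(p*·40.8351+(1−p*)·61.2834)/1.19=37.1791; Δ=(40.8351−61.2834)/(61.3449−40.8966)=-1.0000; B=V−Δ·S=85.8655
Node (2,1) S=73.0296: V=(p*·10.1627+(1−p*)·40.8351)/1.19=12.8359; Δ=(10.1627−40.8351)/(92.0173−61.3449)=-1.0000; B=V−Δ·S=85.8655
Node (2,2) S=109.5444: V=(p*·35.8459+(1−p*)·10.1627)/1.19=26.5255; Δ=(35.8459−10.1627)/(138.0259−92.0173)=0.5582; B=V−Δ·S=-34.6250
Node (1,0) S=57.9600: V=(p*·12.8359+(1−p*)·37.1791)/1.19=14.1959; Δ=(12.8359−37.1791)/(73.0296−48.6864)=-1.0000; B=V−Δ·S=72.1559
Node (1,1) S=86.9400: V=(p*·26.5255+(1−p*)·12.8359)/1.19=20.3731; Δ=(26.5255−12.8359)/(109.5444−73.0296)=0.3749; B=V−Δ·S=-12.2212
Node (0,0) S=69.0000: V=(p*·20.3731+(1−p*)·14.1959)/1.19=16.2551; Δ=(20.3731−14.1959)/(86.9400−57.9600)=0.2132; B=V−Δ·S=1.5476
The time-0 hedge costs 16.2551, which is the no-arbitrage price.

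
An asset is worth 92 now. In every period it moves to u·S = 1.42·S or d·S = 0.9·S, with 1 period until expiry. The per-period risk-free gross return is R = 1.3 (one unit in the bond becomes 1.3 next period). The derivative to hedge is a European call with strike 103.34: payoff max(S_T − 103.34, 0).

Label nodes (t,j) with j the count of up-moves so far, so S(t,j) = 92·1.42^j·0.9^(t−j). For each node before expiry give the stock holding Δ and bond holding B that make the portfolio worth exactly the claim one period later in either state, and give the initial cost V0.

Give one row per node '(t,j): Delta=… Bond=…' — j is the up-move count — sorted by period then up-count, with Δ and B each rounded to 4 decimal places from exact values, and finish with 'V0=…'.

(0,0): Delta=0.5707 Bond=-36.3462
V0=16.1538

No-arbitrage ⇒ martingale measure with p* = (R−d)/(u−d) = 0.7692.
Payoff layer (t=1): V(1,0)=0.0000, V(1,1)=27.3000
Node (0,0) S=92.0000: V=(p*·27.3000+(1−p*)·0.0000)/1.3=16.1538; Δ=(27.3000−0.0000)/(130.6400−82.8000)=0.5707; B=V−Δ·S=-36.3462
Check: Δ(0,0)·S0 + B(0,0) = 16.1538 = V0.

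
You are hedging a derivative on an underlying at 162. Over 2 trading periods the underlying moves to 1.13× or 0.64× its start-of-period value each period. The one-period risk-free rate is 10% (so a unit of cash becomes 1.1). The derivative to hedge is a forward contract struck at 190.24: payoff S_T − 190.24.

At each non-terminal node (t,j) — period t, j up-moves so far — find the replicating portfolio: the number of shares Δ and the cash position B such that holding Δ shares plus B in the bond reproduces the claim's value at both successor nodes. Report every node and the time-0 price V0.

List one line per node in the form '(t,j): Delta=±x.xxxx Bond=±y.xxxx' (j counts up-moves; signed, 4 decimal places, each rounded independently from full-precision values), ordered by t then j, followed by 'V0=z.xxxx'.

(0,0): Delta=1.0000 Bond=-157.2231
(1,0): Delta=1.0000 Bond=-172.9455
(1,1): Delta=1.0000 Bond=-172.9455
V0=4.7769

No-arbitrage ⇒ martingale measure with p* = (R−d)/(u−d) = 0.9388.
Terminal payoffs: V(2,0)=-123.8848, V(2,1)=-73.0816, V(2,2)=16.6178
(1,0): S=103.6800. Δ = (V_up−V_dn)/(S_up−S_dn) = (-73.0816−-123.8848)/(117.1584−66.3552) = 1.0000. V = [p*·-73.0816 + (1−p*)·-123.8848]/1.1 = -69.2655. B = V − Δ·S = -172.9455.
(1,1): S=183.0600. Δ = (V_up−V_dn)/(S_up−S_dn) = (16.6178−-73.0816)/(206.8578−117.1584) = 1.0000. V = [p*·16.6178 + (1−p*)·-73.0816]/1.1 = 10.1145. B = V − Δ·S = -172.9455.
(0,0): S=162.0000. Δ = (V_up−V_dn)/(S_up−S_dn) = (10.1145−-69.2655)/(183.0600−103.6800) = 1.0000. V = [p*·10.1145 + (1−p*)·-69.2655]/1.1 = 4.7769. B = V − Δ·S = -157.2231.
Root portfolio cost Δ·162+B reproduces V0=4.7769.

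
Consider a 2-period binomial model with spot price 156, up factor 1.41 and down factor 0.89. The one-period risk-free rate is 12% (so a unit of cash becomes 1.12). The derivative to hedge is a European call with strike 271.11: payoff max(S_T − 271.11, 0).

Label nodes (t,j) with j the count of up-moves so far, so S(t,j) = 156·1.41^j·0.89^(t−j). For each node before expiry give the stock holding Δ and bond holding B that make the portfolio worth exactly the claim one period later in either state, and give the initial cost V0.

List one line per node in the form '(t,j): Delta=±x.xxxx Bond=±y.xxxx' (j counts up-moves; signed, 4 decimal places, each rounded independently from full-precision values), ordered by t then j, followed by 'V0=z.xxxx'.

Risk-neutral probability p* = (R−d)/(u−d) = (1.12−0.89)/(1.41−0.89) = 0.4423.
Payoff layer (t=2): V(2,0)=0.0000, V(2,1)=0.0000, V(2,2)=39.0336
  t=1,j=0: stock 138.8400 → up 195.7644 (V=0.0000), down 123.5676 (V=0.0000). Price 0.0000; hedge Δ=0.0000, bond B=0.0000.
  t=1,j=1: stock 219.9600 → up 310.1436 (V=39.0336), down 195.7644 (V=0.0000). Price 15.4151; hedge Δ=0.3413, bond B=-59.6496.
  t=0,j=0: stock 156.0000 → up 219.9600 (V=15.4151), down 138.8400 (V=0.0000). Price 6.0877; hedge Δ=0.1900, bond B=-23.5567.
Each (Δ,B) replicates both successor values, so the strategy is self-financing and V0 is arbitrage-free.

(0,0): Delta=0.1900 Bond=-23.5567
(1,0): Delta=0.0000 Bond=0.0000
(1,1): Delta=0.3413 Bond=-59.6496
V0=6.0877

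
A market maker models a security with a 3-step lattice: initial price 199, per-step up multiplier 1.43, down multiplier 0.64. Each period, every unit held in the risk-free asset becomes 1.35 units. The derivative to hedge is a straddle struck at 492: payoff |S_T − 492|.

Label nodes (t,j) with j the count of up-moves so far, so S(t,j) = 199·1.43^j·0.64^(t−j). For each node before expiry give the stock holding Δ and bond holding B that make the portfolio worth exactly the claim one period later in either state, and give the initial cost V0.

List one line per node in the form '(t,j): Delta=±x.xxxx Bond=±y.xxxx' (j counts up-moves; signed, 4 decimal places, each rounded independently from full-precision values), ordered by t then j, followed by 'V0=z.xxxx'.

Risk-neutral probability p* = (R−d)/(u−d) = (1.35−0.64)/(1.43−0.64) = 0.8987.
Terminal payoffs: V(3,0)=439.8333, V(3,1)=375.4401, V(3,2)=231.5615, V(3,3)=89.9172
Node (2,0) S=81.5104: V=(p*·375.4401+(1−p*)·439.8333)/1.35=282.9340; Δ=(375.4401−439.8333)/(116.5599−52.1667)=-1.0000; B=V−Δ·S=364.4444
Node (2,1) S=182.1248: V=(p*·231.5615+(1−p*)·375.4401)/1.35=182.3196; Δ=(231.5615−375.4401)/(260.4385−116.5599)=-1.0000; B=V−Δ·S=364.4444
Node (2,2) S=406.9351: V=(p*·89.9172+(1−p*)·231.5615)/1.35=77.2303; Δ=(89.9172−231.5615)/(581.9172−260.4385)=-0.4406; B=V−Δ·S=256.5270
Node (1,0) S=127.3600: V=(p*·182.3196+(1−p*)·282.9340)/1.35=142.5988; Δ=(182.3196−282.9340)/(182.1248−81.5104)=-1.0000; B=V−Δ·S=269.9588
Node (1,1) S=284.5700: V=(p*·77.2303+(1−p*)·182.3196)/1.35=65.0906; Δ=(77.2303−182.3196)/(406.9351−182.1248)=-0.4675; B=V−Δ·S=198.1150
Node (0,0) S=199.0000: V=(p*·65.0906+(1−p*)·142.5988)/1.35=54.0293; Δ=(65.0906−142.5988)/(284.5700−127.3600)=-0.4930; B=V−Δ·S=152.1410
The time-0 hedge costs 54.0293, which is the no-arbitrage price.

(0,0): Delta=-0.4930 Bond=152.1410
(1,0): Delta=-1.0000 Bond=269.9588
(1,1): Delta=-0.4675 Bond=198.1150
(2,0): Delta=-1.0000 Bond=364.4444
(2,1): Delta=-1.0000 Bond=364.4444
(2,2): Delta=-0.4406 Bond=256.5270
V0=54.0293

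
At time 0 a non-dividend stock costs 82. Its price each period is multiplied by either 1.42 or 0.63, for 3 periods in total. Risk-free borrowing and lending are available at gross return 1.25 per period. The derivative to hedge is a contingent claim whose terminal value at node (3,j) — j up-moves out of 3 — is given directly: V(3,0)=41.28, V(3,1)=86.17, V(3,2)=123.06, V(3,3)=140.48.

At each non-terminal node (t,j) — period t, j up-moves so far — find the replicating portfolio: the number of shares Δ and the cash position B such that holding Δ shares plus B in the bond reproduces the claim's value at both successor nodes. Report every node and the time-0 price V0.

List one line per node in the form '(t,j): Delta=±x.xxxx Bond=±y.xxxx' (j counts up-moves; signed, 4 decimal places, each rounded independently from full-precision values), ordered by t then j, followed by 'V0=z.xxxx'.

Under the risk-neutral measure, an up-move has probability p* = (R−d)/(u−d) = 0.7848 and values discount at R = 1.25.
Terminal values V(3,·): V(3,0)=41.2800, V(3,1)=86.1700, V(3,2)=123.0600, V(3,3)=140.4800
Node (2,0) S=32.5458: V=(p*·86.1700+(1−p*)·41.2800)/1.25=61.2081; Δ=(86.1700−41.2800)/(46.2150−20.5039)=1.7459; B=V−Δ·S=4.3853
Node (2,1) S=73.3572: V=(p*·123.0600+(1−p*)·86.1700)/1.25=92.0973; Δ=(123.0600−86.1700)/(104.1672−46.2150)=0.6366; B=V−Δ·S=45.4011
Node (2,2) S=165.3448: V=(p*·140.4800+(1−p*)·123.0600)/1.25=109.3851; Δ=(140.4800−123.0600)/(234.7896−104.1672)=0.1334; B=V−Δ·S=87.3345
Node (1,0) S=51.6600: V=(p*·92.0973+(1−p*)·61.2081)/1.25=68.3602; Δ=(92.0973−61.2081)/(73.3572−32.5458)=0.7569; B=V−Δ·S=29.2599
Node (1,1) S=116.4400: V=(p*·109.3851+(1−p*)·92.0973)/1.25=84.5320; Δ=(109.3851−92.0973)/(165.3448−73.3572)=0.1879; B=V−Δ·S=62.6487
Node (0,0) S=82.0000: V=(p*·84.5320+(1−p*)·68.3602)/1.25=64.8416; Δ=(84.5320−68.3602)/(116.4400−51.6600)=0.2496; B=V−Δ·S=44.3710
Check: Δ(0,0)·S0 + B(0,0) = 64.8416 = V0.

(0,0): Delta=0.2496 Bond=44.3710
(1,0): Delta=0.7569 Bond=29.2599
(1,1): Delta=0.1879 Bond=62.6487
(2,0): Delta=1.7459 Bond=4.3853
(2,1): Delta=0.6366 Bond=45.4011
(2,2): Delta=0.1334 Bond=87.3345
V0=64.8416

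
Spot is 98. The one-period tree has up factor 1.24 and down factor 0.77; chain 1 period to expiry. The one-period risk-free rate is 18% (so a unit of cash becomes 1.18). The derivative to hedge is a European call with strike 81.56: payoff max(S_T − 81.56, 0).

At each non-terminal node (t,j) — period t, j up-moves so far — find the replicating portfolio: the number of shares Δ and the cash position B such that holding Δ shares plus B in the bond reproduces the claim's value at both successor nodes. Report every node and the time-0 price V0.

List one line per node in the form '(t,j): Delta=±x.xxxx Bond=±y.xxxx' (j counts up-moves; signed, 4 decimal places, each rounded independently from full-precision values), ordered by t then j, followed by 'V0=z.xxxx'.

No-arbitrage ⇒ martingale measure with p* = (R−d)/(u−d) = 0.8723.
Terminal values V(1,·): V(1,0)=0.0000, V(1,1)=39.9600
Node (0,0) S=98.0000: V=(p*·39.9600+(1−p*)·0.0000)/1.18=29.5413; Δ=(39.9600−0.0000)/(121.5200−75.4600)=0.8676; B=V−Δ·S=-55.4800
Root portfolio cost Δ·98+B reproduces V0=29.5413.

(0,0): Delta=0.8676 Bond=-55.4800
V0=29.5413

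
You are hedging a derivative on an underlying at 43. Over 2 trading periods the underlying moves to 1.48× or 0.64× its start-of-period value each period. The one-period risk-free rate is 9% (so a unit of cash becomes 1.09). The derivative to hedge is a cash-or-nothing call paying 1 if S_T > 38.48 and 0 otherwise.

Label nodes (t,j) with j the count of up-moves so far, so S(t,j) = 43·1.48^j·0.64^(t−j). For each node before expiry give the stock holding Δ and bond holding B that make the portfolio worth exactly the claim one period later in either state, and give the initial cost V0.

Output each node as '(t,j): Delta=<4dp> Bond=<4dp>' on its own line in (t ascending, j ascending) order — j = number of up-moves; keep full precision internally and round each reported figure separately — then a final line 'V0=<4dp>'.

(0,0): Delta=0.0118 Bond=0.1532
(1,0): Delta=0.0433 Bond=-0.6990
(1,1): Delta=0.0000 Bond=0.9174
V0=0.6602

Risk-neutral probability p* = (R−d)/(u−d) = (1.09−0.64)/(1.48−0.64) = 0.5357.
Terminal values V(2,·): V(2,0)=0.0000, V(2,1)=1.0000, V(2,2)=1.0000
  t=1,j=0: stock 27.5200 → up 40.7296 (V=1.0000), down 17.6128 (V=0.0000). Price 0.4915; hedge Δ=0.0433, bond B=-0.6990.
  t=1,j=1: stock 63.6400 → up 94.1872 (V=1.0000), down 40.7296 (V=1.0000). Price 0.9174; hedge Δ=0.0000, bond B=0.9174.
  t=0,j=0: stock 43.0000 → up 63.6400 (V=0.9174), down 27.5200 (V=0.4915). Price 0.6602; hedge Δ=0.0118, bond B=0.1532.
Each (Δ,B) replicates both successor values, so the strategy is self-financing and V0 is arbitrage-free.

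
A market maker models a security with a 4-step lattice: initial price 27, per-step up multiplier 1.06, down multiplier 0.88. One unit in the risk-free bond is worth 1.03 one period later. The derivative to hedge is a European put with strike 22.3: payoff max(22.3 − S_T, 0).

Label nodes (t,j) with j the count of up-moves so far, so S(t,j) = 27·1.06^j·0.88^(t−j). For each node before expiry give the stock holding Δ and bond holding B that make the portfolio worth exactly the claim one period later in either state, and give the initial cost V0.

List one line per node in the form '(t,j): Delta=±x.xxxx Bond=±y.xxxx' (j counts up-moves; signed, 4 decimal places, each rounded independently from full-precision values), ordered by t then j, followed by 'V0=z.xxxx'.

Since d<R<u, set p* = (R−d)/(u−d) = 0.8333; price each node as the discounted p*-expectation of its children.
Terminal values V(4,·): V(4,0)=6.1082, V(4,1)=2.7963, V(4,2)=0.0000, V(4,3)=0.0000, V(4,4)=0.0000
Node (3,0) S=18.3997: V=(p*·2.7963+(1−p*)·6.1082)/1.03=3.2507; Δ=(2.7963−6.1082)/(19.5037−16.1918)=-1.0000; B=V−Δ·S=21.6505
Node (3,1) S=22.1633: V=(p*·0.0000+(1−p*)·2.7963)/1.03=0.4525; Δ=(0.0000−2.7963)/(23.4931−19.5037)=-0.7009; B=V−Δ·S=15.9873
Node (3,2) S=26.6967: V=(p*·0.0000+(1−p*)·0.0000)/1.03=0.0000; Δ=(0.0000−0.0000)/(28.2985−23.4931)=0.0000; B=V−Δ·S=0.0000
Node (3,3) S=32.1574: V=(p*·0.0000+(1−p*)·0.0000)/1.03=0.0000; Δ=(0.0000−0.0000)/(34.0869−28.2985)=0.0000; B=V−Δ·S=0.0000
Node (2,0) S=20.9088: V=(p*·0.4525+(1−p*)·3.2507)/1.03=0.8921; Δ=(0.4525−3.2507)/(22.1633−18.3997)=-0.7435; B=V−Δ·S=16.4380
Node (2,1) S=25.1856: V=(p*·0.0000+(1−p*)·0.4525)/1.03=0.0732; Δ=(0.0000−0.4525)/(26.6967−22.1633)=-0.0998; B=V−Δ·S=2.5869
Node (2,2) S=30.3372: V=(p*·0.0000+(1−p*)·0.0000)/1.03=0.0000; Δ=(0.0000−0.0000)/(32.1574−26.6967)=0.0000; B=V−Δ·S=0.0000
Node (1,0) S=23.7600: V=(p*·0.0732+(1−p*)·0.8921)/1.03=0.2036; Δ=(0.0732−0.8921)/(25.1856−20.9088)=-0.1915; B=V−Δ·S=4.7529
Node (1,1) S=28.6200: V=(p*·0.0000+(1−p*)·0.0732)/1.03=0.0118; Δ=(0.0000−0.0732)/(30.3372−25.1856)=-0.0142; B=V−Δ·S=0.4186
Node (0,0) S=27.0000: V=(p*·0.0118+(1−p*)·0.2036)/1.03=0.0425; Δ=(0.0118−0.2036)/(28.6200−23.7600)=-0.0395; B=V−Δ·S=1.1077
Each (Δ,B) replicates both successor values, so the strategy is self-financing and V0 is arbitrage-free.

(0,0): Delta=-0.0395 Bond=1.1077
(1,0): Delta=-0.1915 Bond=4.7529
(1,1): Delta=-0.0142 Bond=0.4186
(2,0): Delta=-0.7435 Bond=16.4380
(2,1): Delta=-0.0998 Bond=2.5869
(2,2): Delta=0.0000 Bond=0.0000
(3,0): Delta=-1.0000 Bond=21.6505
(3,1): Delta=-0.7009 Bond=15.9873
(3,2): Delta=0.0000 Bond=0.0000
(3,3): Delta=0.0000 Bond=0.0000
V0=0.0425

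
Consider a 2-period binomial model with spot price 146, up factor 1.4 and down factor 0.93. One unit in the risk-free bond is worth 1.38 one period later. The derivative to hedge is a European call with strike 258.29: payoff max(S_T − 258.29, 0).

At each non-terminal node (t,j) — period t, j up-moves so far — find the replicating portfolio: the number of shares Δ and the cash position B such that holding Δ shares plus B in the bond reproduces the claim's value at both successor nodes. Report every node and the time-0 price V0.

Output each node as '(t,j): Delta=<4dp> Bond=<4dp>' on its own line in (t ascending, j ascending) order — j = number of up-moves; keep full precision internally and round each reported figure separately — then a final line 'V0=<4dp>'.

The replicating-portfolio and risk-neutral prices coincide; use p* = (1.38−0.93)/(1.4−0.93) = 0.9574 for the latter.
Payoff layer (t=2): V(2,0)=0.0000, V(2,1)=0.0000, V(2,2)=27.8700
Node (1,0) S=135.7800: V=(p*·0.0000+(1−p*)·0.0000)/1.38=0.0000; Δ=(0.0000−0.0000)/(190.0920−126.2754)=0.0000; B=V−Δ·S=0.0000
Node (1,1) S=204.4000: V=(p*·27.8700+(1−p*)·0.0000)/1.38=19.3363; Δ=(27.8700−0.0000)/(286.1600−190.0920)=0.2901; B=V−Δ·S=-39.9616
Node (0,0) S=146.0000: V=(p*·19.3363+(1−p*)·0.0000)/1.38=13.4155; Δ=(19.3363−0.0000)/(204.4000−135.7800)=0.2818; B=V−Δ·S=-27.7254
Check: Δ(0,0)·S0 + B(0,0) = 13.4155 = V0.

(0,0): Delta=0.2818 Bond=-27.7254
(1,0): Delta=0.0000 Bond=0.0000
(1,1): Delta=0.2901 Bond=-39.9616
V0=13.4155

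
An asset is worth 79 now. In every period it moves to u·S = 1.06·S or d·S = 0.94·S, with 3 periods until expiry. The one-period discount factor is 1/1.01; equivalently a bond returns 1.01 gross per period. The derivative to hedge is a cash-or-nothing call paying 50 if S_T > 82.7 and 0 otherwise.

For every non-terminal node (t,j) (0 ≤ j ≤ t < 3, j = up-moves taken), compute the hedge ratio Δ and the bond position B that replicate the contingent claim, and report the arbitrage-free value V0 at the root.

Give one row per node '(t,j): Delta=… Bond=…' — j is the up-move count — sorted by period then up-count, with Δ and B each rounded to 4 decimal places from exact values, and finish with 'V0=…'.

No-arbitrage ⇒ martingale measure with p* = (R−d)/(u−d) = 0.5833.
At expiry t=3: V(3,0)=0.0000, V(3,1)=0.0000, V(3,2)=50.0000, V(3,3)=50.0000
(2,0): S=69.8044. Δ = (V_up−V_dn)/(S_up−S_dn) = (0.0000−0.0000)/(73.9927−65.6161) = 0.0000. V = [p*·0.0000 + (1−p*)·0.0000]/1.01 = 0.0000. B = V − Δ·S = 0.0000.
(2,1): S=78.7156. Δ = (V_up−V_dn)/(S_up−S_dn) = (50.0000−0.0000)/(83.4385−73.9927) = 5.2933. V = [p*·50.0000 + (1−p*)·0.0000]/1.01 = 28.8779. B = V − Δ·S = -387.7888.
(2,2): S=88.7644. Δ = (V_up−V_dn)/(S_up−S_dn) = (50.0000−50.0000)/(94.0903−83.4385) = 0.0000. V = [p*·50.0000 + (1−p*)·50.0000]/1.01 = 49.5050. B = V − Δ·S = 49.5050.
(1,0): S=74.2600. Δ = (V_up−V_dn)/(S_up−S_dn) = (28.8779−0.0000)/(78.7156−69.8044) = 3.2406. V = [p*·28.8779 + (1−p*)·0.0000]/1.01 = 16.6786. B = V − Δ·S = -223.9704.
(1,1): S=83.7400. Δ = (V_up−V_dn)/(S_up−S_dn) = (49.5050−28.8779)/(88.7644−78.7156) = 2.0527. V = [p*·49.5050 + (1−p*)·28.8779]/1.01 = 40.5053. B = V − Δ·S = -131.3869.
(0,0): S=79.0000. Δ = (V_up−V_dn)/(S_up−S_dn) = (40.5053−16.6786)/(83.7400−74.2600) = 2.5134. V = [p*·40.5053 + (1−p*)·16.6786]/1.01 = 30.2748. B = V − Δ·S = -168.2806.
Root portfolio cost Δ·79+B reproduces V0=30.2748.

(0,0): Delta=2.5134 Bond=-168.2806
(1,0): Delta=3.2406 Bond=-223.9704
(1,1): Delta=2.0527 Bond=-131.3869
(2,0): Delta=0.0000 Bond=0.0000
(2,1): Delta=5.2933 Bond=-387.7888
(2,2): Delta=0.0000 Bond=49.5050
V0=30.2748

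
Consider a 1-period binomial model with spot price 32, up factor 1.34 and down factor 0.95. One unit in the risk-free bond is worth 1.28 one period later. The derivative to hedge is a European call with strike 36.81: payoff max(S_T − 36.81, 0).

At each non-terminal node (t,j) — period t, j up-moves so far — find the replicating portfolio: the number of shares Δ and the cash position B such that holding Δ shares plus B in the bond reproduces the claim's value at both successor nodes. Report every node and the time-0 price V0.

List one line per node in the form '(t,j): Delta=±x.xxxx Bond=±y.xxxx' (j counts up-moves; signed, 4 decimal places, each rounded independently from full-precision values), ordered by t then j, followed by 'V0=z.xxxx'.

(0,0): Delta=0.4864 Bond=-11.5515
V0=4.0126

Since d<R<u, set p* = (R−d)/(u−d) = 0.8462; price each node as the discounted p*-expectation of its children.
At expiry t=1: V(1,0)=0.0000, V(1,1)=6.0700
  t=0,j=0: stock 32.0000 → up 42.8800 (V=6.0700), down 30.4000 (V=0.0000). Price 4.0126; hedge Δ=0.4864, bond B=-11.5515.
Each (Δ,B) replicates both successor values, so the strategy is self-financing and V0 is arbitrage-free.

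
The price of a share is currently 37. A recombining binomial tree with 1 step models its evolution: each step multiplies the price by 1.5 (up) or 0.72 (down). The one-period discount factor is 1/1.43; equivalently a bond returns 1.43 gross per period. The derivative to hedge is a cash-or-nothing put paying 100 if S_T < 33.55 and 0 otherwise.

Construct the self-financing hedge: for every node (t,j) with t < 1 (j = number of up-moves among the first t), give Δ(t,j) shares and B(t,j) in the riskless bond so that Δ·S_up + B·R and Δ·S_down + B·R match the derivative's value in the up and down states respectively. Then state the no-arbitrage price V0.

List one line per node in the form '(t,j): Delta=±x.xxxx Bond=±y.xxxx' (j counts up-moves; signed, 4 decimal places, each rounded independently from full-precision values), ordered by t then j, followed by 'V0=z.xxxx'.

Since d<R<u, set p* = (R−d)/(u−d) = 0.9103; price each node as the discounted p*-expectation of its children.
Terminal payoffs: V(1,0)=100.0000, V(1,1)=0.0000
Node (0,0) S=37.0000: V=(p*·0.0000+(1−p*)·100.0000)/1.43=6.2758; Δ=(0.0000−100.0000)/(55.5000−26.6400)=-3.4650; B=V−Δ·S=134.4809
Self-financing check: at every node Δ·S+B equals the discounted successor values.

(0,0): Delta=-3.4650 Bond=134.4809
V0=6.2758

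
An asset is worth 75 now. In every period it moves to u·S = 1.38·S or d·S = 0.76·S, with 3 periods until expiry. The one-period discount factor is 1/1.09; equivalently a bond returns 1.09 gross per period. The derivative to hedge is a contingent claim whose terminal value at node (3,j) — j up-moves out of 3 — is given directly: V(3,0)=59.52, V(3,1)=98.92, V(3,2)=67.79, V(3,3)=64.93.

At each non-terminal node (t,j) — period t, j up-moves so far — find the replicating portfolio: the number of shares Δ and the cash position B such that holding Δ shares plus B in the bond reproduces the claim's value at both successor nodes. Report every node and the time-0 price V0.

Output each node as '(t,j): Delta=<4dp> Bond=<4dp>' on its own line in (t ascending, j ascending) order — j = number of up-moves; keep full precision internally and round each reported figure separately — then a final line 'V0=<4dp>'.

(0,0): Delta=-0.1392 Bond=70.1975
(1,0): Delta=0.0483 Bond=65.8288
(1,1): Delta=-0.2299 Bond=85.9065
(2,0): Delta=1.4670 Bond=10.2965
(2,1): Delta=-0.6383 Bond=125.7609
(2,2): Delta=-0.0323 Bond=65.4090
V0=59.7574

Risk-neutral probability p* = (R−d)/(u−d) = (1.09−0.76)/(1.38−0.76) = 0.5323.
At expiry t=3: V(3,0)=59.5200, V(3,1)=98.9200, V(3,2)=67.7900, V(3,3)=64.9300
Node (2,0) S=43.3200: V=(p*·98.9200+(1−p*)·59.5200)/1.09=73.8449; Δ=(98.9200−59.5200)/(59.7816−32.9232)=1.4670; B=V−Δ·S=10.2965
Node (2,1) S=78.6600: V=(p*·67.7900+(1−p*)·98.9200)/1.09=75.5512; Δ=(67.7900−98.9200)/(108.5508−59.7816)=-0.6383; B=V−Δ·S=125.7609
Node (2,2) S=142.8300: V=(p*·64.9300+(1−p*)·67.7900)/1.09=60.7961; Δ=(64.9300−67.7900)/(197.1054−108.5508)=-0.0323; B=V−Δ·S=65.4090
Node (1,0) S=57.0000: V=(p*·75.5512+(1−p*)·73.8449)/1.09=68.5808; Δ=(75.5512−73.8449)/(78.6600−43.3200)=0.0483; B=V−Δ·S=65.8288
Node (1,1) S=103.5000: V=(p*·60.7961+(1−p*)·75.5512)/1.09=62.1080; Δ=(60.7961−75.5512)/(142.8300−78.6600)=-0.2299; B=V−Δ·S=85.9065
Node (0,0) S=75.0000: V=(p*·62.1080+(1−p*)·68.5808)/1.09=59.7574; Δ=(62.1080−68.5808)/(103.5000−57.0000)=-0.1392; B=V−Δ·S=70.1975
Root portfolio cost Δ·75+B reproduces V0=59.7574.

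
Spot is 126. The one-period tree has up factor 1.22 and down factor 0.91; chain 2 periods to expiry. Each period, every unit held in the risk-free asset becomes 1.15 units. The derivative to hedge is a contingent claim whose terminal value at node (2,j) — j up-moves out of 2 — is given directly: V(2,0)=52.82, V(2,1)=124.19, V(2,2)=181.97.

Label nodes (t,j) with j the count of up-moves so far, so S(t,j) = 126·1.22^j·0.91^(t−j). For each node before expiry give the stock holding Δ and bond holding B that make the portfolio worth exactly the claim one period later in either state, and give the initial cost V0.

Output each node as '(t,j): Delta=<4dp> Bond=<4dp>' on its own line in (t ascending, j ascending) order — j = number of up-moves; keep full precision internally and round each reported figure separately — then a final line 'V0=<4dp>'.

(0,0): Delta=1.3546 Bond=-53.3431
(1,0): Delta=2.0079 Bond=-136.2482
(1,1): Delta=1.2125 Bond=-39.4976
V0=117.3405

The replicating-portfolio and risk-neutral prices coincide; use p* = (1.15−0.91)/(1.22−0.91) = 0.7742 for the latter.
Terminal values V(2,·): V(2,0)=52.8200, V(2,1)=124.1900, V(2,2)=181.9700
Node (1,0) S=114.6600: V=(p*·124.1900+(1−p*)·52.8200)/1.15=93.9776; Δ=(124.1900−52.8200)/(139.8852−104.3406)=2.0079; B=V−Δ·S=-136.2482
Node (1,1) S=153.7200: V=(p*·181.9700+(1−p*)·124.1900)/1.15=146.8895; Δ=(181.9700−124.1900)/(187.5384−139.8852)=1.2125; B=V−Δ·S=-39.4976
Node (0,0) S=126.0000: V=(p*·146.8895+(1−p*)·93.9776)/1.15=117.3405; Δ=(146.8895−93.9776)/(153.7200−114.6600)=1.3546; B=V−Δ·S=-53.3431
Self-financing check: at every node Δ·S+B equals the discounted successor values.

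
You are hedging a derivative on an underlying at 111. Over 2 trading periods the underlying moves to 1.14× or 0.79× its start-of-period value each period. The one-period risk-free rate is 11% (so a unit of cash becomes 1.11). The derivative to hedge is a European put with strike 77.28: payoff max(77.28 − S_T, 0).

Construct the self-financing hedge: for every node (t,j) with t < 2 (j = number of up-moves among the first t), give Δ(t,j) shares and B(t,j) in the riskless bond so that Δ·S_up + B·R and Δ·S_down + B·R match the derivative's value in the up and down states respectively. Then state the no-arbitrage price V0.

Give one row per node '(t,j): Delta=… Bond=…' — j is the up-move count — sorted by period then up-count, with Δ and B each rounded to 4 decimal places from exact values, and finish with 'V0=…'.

(0,0): Delta=-0.0159 Bond=1.8138
(1,0): Delta=-0.2608 Bond=23.4893
(1,1): Delta=0.0000 Bond=0.0000
V0=0.0477

The replicating-portfolio and risk-neutral prices coincide; use p* = (1.11−0.79)/(1.14−0.79) = 0.9143 for the latter.
Terminal payoffs: V(2,0)=8.0049, V(2,1)=0.0000, V(2,2)=0.0000
(1,0): S=87.6900. Δ = (V_up−V_dn)/(S_up−S_dn) = (0.0000−8.0049)/(99.9666−69.2751) = -0.2608. V = [p*·0.0000 + (1−p*)·8.0049]/1.11 = 0.6181. B = V − Δ·S = 23.4893.
(1,1): S=126.5400. Δ = (V_up−V_dn)/(S_up−S_dn) = (0.0000−0.0000)/(144.2556−99.9666) = 0.0000. V = [p*·0.0000 + (1−p*)·0.0000]/1.11 = 0.0000. B = V − Δ·S = 0.0000.
(0,0): S=111.0000. Δ = (V_up−V_dn)/(S_up−S_dn) = (0.0000−0.6181)/(126.5400−87.6900) = -0.0159. V = [p*·0.0000 + (1−p*)·0.6181]/1.11 = 0.0477. B = V − Δ·S = 1.8138.
Check: Δ(0,0)·S0 + B(0,0) = 0.0477 = V0.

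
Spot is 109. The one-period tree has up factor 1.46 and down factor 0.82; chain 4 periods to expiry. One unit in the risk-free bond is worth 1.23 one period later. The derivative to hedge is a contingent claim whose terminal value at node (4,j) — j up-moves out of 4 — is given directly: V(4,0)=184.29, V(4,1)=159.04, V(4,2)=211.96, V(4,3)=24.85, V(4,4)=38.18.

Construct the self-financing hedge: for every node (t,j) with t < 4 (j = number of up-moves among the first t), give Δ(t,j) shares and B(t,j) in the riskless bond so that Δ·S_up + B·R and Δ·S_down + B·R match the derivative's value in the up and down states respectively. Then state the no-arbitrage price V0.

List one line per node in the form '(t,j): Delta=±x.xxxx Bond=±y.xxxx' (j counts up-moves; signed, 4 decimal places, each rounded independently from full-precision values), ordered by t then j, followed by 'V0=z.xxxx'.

Since d<R<u, set p* = (R−d)/(u−d) = 0.6406; price each node as the discounted p*-expectation of its children.
Terminal payoffs: V(4,0)=184.2900, V(4,1)=159.0400, V(4,2)=211.9600, V(4,3)=24.8500, V(4,4)=38.1800
  t=3,j=0: stock 60.0991 → up 87.7447 (V=159.0400), down 49.2813 (V=184.2900). Price 136.6782; hedge Δ=-0.6565, bond B=176.1314.
  t=3,j=1: stock 107.0057 → up 156.2284 (V=211.9600), down 87.7447 (V=159.0400). Price 156.8633; hedge Δ=0.7727, bond B=74.1758.
  t=3,j=2: stock 190.5224 → up 278.1627 (V=24.8500), down 156.2284 (V=211.9600). Price 74.8721; hedge Δ=-1.5345, bond B=367.2315.
  t=3,j=3: stock 339.2228 → up 495.2653 (V=38.1800), down 278.1627 (V=24.8500). Price 27.1460; hedge Δ=0.0614, bond B=6.3178.
  t=2,j=0: stock 73.2916 → up 107.0057 (V=156.8633), down 60.0991 (V=136.6782). Price 121.6336; hedge Δ=0.4303, bond B=90.0944.
  t=2,j=1: stock 130.4948 → up 190.5224 (V=74.8721), down 107.0057 (V=156.8633). Price 84.8274; hedge Δ=-0.9817, bond B=212.9387.
  t=2,j=2: stock 232.3444 → up 339.2228 (V=27.1460), down 190.5224 (V=74.8721). Price 36.0143; hedge Δ=-0.3210, bond B=110.5863.
  t=1,j=0: stock 89.3800 → up 130.4948 (V=84.8274), down 73.2916 (V=121.6336). Price 79.7192; hedge Δ=-0.6434, bond B=137.2289.
  t=1,j=1: stock 159.1400 → up 232.3444 (V=36.0143), down 130.4948 (V=84.8274). Price 43.5418; hedge Δ=-0.4793, bond B=119.8124.
  t=0,j=0: stock 109.0000 → up 159.1400 (V=43.5418), down 89.3800 (V=79.7192). Price 45.9700; hedge Δ=-0.5186, bond B=102.4971.
Self-financing check: at every node Δ·S+B equals the discounted successor values.

(0,0): Delta=-0.5186 Bond=102.4971
(1,0): Delta=-0.6434 Bond=137.2289
(1,1): Delta=-0.4793 Bond=119.8124
(2,0): Delta=0.4303 Bond=90.0944
(2,1): Delta=-0.9817 Bond=212.9387
(2,2): Delta=-0.3210 Bond=110.5863
(3,0): Delta=-0.6565 Bond=176.1314
(3,1): Delta=0.7727 Bond=74.1758
(3,2): Delta=-1.5345 Bond=367.2315
(3,3): Delta=0.0614 Bond=6.3178
V0=45.9700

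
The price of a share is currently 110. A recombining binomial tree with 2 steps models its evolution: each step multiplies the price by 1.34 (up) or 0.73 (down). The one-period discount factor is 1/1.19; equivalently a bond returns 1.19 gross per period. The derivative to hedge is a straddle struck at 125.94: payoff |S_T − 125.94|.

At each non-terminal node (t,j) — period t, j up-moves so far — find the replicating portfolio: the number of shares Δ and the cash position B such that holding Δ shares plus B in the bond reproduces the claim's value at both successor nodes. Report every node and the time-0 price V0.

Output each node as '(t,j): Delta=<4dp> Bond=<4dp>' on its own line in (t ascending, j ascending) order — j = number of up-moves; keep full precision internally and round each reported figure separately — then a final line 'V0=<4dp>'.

(0,0): Delta=0.3519 Bond=-2.2928
(1,0): Delta=-1.0000 Bond=105.8319
(1,1): Delta=0.5921 Bond=-38.1286
V0=36.4201

The replicating-portfolio and risk-neutral prices coincide; use p* = (1.19−0.73)/(1.34−0.73) = 0.7541 for the latter.
At expiry t=2: V(2,0)=67.3210, V(2,1)=18.3380, V(2,2)=71.5760
(1,0): S=80.3000. Δ = (V_up−V_dn)/(S_up−S_dn) = (18.3380−67.3210)/(107.6020−58.6190) = -1.0000. V = [p*·18.3380 + (1−p*)·67.3210]/1.19 = 25.5319. B = V − Δ·S = 105.8319.
(1,1): S=147.4000. Δ = (V_up−V_dn)/(S_up−S_dn) = (71.5760−18.3380)/(197.5160−107.6020) = 0.5921. V = [p*·71.5760 + (1−p*)·18.3380]/1.19 = 49.1468. B = V − Δ·S = -38.1286.
(0,0): S=110.0000. Δ = (V_up−V_dn)/(S_up−S_dn) = (49.1468−25.5319)/(147.4000−80.3000) = 0.3519. V = [p*·49.1468 + (1−p*)·25.5319]/1.19 = 36.4201. B = V − Δ·S = -2.2928.
Check: Δ(0,0)·S0 + B(0,0) = 36.4201 = V0.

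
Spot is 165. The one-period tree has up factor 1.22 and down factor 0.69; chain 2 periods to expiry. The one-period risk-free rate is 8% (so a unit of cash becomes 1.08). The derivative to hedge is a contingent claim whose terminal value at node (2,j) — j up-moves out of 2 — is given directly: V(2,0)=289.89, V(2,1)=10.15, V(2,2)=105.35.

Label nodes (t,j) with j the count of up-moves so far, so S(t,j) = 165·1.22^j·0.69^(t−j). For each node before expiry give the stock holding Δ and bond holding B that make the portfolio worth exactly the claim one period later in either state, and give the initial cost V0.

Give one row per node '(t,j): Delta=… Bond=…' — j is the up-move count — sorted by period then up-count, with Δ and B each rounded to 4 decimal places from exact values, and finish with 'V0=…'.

Since d<R<u, set p* = (R−d)/(u−d) = 0.7358; price each node as the discounted p*-expectation of its children.
Terminal values V(2,·): V(2,0)=289.8900, V(2,1)=10.1500, V(2,2)=105.3500
(1,0): S=113.8500. Δ = (V_up−V_dn)/(S_up−S_dn) = (10.1500−289.8900)/(138.8970−78.5565) = -4.6360. V = [p*·10.1500 + (1−p*)·289.8900]/1.08 = 77.8181. B = V − Δ·S = 605.6295.
(1,1): S=201.3000. Δ = (V_up−V_dn)/(S_up−S_dn) = (105.3500−10.1500)/(245.5860−138.8970) = 0.8923. V = [p*·105.3500 + (1−p*)·10.1500]/1.08 = 74.2619. B = V − Δ·S = -105.3608.
(0,0): S=165.0000. Δ = (V_up−V_dn)/(S_up−S_dn) = (74.2619−77.8181)/(201.3000−113.8500) = -0.0407. V = [p*·74.2619 + (1−p*)·77.8181]/1.08 = 69.6308. B = V − Δ·S = 76.3407.
Each (Δ,B) replicates both successor values, so the strategy is self-financing and V0 is arbitrage-free.

(0,0): Delta=-0.0407 Bond=76.3407
(1,0): Delta=-4.6360 Bond=605.6295
(1,1): Delta=0.8923 Bond=-105.3608
V0=69.6308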